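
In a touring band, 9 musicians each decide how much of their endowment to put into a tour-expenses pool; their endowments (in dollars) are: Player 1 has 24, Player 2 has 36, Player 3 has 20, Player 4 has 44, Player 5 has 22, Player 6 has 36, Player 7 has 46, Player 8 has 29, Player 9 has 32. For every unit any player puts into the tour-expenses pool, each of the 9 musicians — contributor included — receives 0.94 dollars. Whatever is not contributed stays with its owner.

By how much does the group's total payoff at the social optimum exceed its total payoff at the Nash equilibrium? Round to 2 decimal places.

The private return per contributed unit is 0.94 < 1 for everyone, so the Nash equilibrium is zero contribution and the group total is Σ E_j = 24 + 36 + 20 + 44 + 22 + 36 + 46 + 29 + 32 = 289.
Each contributed unit returns 8.460 to the group, so the social optimum is full contribution by everyone: group total = 8.460 × 289 = 2444.94.
Efficiency loss = (8.460 − 1) × 289 = 2155.94.

2155.94 dollars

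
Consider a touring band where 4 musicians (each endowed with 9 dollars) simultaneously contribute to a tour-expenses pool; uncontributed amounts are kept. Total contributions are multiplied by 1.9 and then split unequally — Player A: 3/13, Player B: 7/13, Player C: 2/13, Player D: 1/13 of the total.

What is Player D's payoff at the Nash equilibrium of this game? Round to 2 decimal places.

Player j's private return per contributed unit is 1.9 × (j's share). Contributing is weakly dominant for j when that share is at least 1/1.9 = 0.5263, and contributing 0 is dominant otherwise.
Only Player B (7/13) clears that bar, contributing 9; the remaining 3 contribute 0. Total contributed: 9.
Player D keeps 9 and receives 1.9 × 9 × 1/13 = 1.32 from the tour-expenses pool, for a payoff of 10.32.

10.32 dollars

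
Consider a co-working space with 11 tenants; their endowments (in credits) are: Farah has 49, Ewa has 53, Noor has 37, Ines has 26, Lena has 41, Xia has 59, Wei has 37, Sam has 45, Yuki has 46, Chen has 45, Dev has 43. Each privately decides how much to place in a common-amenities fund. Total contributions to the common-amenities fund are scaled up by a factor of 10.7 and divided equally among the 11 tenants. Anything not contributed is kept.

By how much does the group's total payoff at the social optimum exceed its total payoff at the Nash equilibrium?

4665.70 credits

The private return per contributed unit is 10.7/11 = 0.9727 < 1 for every player regardless of endowment, so the Nash equilibrium is zero contribution and the group total is Σ E_j = 49 + 53 + 37 + 26 + 41 + 59 + 37 + 45 + 46 + 45 + 43 = 481.
Each contributed unit returns 10.700 to the group, so the social optimum is full contribution by everyone: group total = 10.700 × 481 = 5146.70.
Efficiency loss = (10.700 − 1) × 481 = 4665.70.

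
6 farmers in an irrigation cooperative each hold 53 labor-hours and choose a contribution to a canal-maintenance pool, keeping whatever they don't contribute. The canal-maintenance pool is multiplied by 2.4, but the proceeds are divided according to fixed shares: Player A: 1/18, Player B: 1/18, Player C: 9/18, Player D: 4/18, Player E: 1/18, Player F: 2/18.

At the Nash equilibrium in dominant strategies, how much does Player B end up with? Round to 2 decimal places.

Player j's private return per contributed unit is 2.4 × (j's share). Contributing is weakly dominant for j when that share is at least 1/2.4 = 0.4167, and contributing 0 is dominant otherwise.
Player C alone (share 9/18) is above the threshold, contributing 53; the remaining 5 contribute 0. Total contributed: 53.
Player B keeps 53 and receives 2.4 × 53 × 1/18 = 7.07 from the canal-maintenance pool, for a payoff of 60.07.

60.07 labor-hours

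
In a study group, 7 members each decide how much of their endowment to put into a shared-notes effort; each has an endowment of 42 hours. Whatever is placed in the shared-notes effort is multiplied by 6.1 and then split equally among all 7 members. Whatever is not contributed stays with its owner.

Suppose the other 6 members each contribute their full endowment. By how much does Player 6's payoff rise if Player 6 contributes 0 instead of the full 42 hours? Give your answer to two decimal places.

5.40 hours

Switching from a contribution of 42 to 0 lets Player 6 keep an extra 42 hours, but lowers the shared-notes effort by 42, which costs Player 6 their own share of that drop: 6.1/7 × 42 = 36.60.
Net gain = 42 − 36.60 = 5.40. The private return per contributed unit (0.8714) is below 1, so free-riding is indeed the best response regardless of what the others do.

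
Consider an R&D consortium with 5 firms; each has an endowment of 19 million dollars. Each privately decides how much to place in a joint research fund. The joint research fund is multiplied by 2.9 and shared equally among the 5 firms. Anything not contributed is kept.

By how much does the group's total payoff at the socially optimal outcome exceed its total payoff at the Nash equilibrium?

180.50 million dollars

Each contributed unit returns 2.9/5 = 0.5800 to its contributor — below 1 — so contributing 0 is dominant for every player. At the Nash equilibrium everyone keeps their 19, and the group total is 5 × 19 = 95.
Each contributed unit returns 2.900 to the group as a whole (0.5800 to each of 5 players), which exceeds 1, so the social optimum is full contribution: group total = 2.900 × 95 = 275.50.
Efficiency loss = 275.50 − 95 = 180.50.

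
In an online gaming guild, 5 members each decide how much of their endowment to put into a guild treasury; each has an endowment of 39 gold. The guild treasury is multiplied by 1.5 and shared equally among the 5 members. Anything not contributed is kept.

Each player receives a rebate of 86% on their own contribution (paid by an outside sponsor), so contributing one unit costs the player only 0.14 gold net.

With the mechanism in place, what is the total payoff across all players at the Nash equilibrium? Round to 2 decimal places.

Under the mechanism each unit contributed yields (1.5/5) / 0.14 = 2.1429 back to its contributor per unit of net cost, which exceeds 1, making full contribution the dominant choice for everyone.
So the Nash equilibrium is full contribution by all 5; the group earns 5 × (39 × 0.86 + 1.5 × 39) = 460.20.

460.20 gold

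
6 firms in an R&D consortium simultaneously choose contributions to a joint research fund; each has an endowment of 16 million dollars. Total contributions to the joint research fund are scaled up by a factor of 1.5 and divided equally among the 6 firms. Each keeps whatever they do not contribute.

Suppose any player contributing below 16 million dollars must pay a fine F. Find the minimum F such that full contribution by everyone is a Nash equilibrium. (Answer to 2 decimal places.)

12.00 million dollars

Given the others contribute fully, the best deviation is to contribute 0 (any partial contribution still incurs the fine and gives up units whose private return 0.2500 is below 1).
Deviating from 16 to 0 saves 16 million dollars but forfeits the deviator's share of the drop in the joint research fund: 1.5/6 × 16 = 4.00.
So the deviation gain is 16 − 4.00 = 12.00, and the fine must be at least 12.00 million dollars to wipe it out.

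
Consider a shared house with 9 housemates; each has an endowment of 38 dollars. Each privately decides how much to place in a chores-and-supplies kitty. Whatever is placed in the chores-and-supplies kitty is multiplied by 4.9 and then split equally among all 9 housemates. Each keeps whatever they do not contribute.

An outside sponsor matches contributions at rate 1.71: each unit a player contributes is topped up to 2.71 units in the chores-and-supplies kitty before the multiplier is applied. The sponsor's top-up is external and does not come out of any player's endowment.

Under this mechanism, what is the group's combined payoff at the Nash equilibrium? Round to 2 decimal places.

With the mechanism, a contributed unit returns 4.9 × 2.71 / 9 = 1.4754 per unit of net cost to the contributor — now above 1 — so contributing fully is weakly dominant for every player.
At the Nash equilibrium everyone contributes 38. Group total payoff = 4.9 × 2.71 × 342 = 4541.42.

4541.42 dollars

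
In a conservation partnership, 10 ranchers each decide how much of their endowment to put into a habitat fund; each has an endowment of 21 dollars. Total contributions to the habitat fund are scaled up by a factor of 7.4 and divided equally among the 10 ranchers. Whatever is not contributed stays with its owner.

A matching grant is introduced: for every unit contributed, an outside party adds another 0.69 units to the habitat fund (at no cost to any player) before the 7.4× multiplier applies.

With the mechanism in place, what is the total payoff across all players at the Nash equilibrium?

2626.26 dollars

Under the mechanism each unit contributed yields 7.4 × 1.69 / 10 = 1.2506 back to its contributor per unit of net cost, which exceeds 1, making full contribution the dominant choice for everyone.
At the Nash equilibrium everyone contributes 21. Group total payoff = 7.4 × 1.69 × 210 = 2626.26.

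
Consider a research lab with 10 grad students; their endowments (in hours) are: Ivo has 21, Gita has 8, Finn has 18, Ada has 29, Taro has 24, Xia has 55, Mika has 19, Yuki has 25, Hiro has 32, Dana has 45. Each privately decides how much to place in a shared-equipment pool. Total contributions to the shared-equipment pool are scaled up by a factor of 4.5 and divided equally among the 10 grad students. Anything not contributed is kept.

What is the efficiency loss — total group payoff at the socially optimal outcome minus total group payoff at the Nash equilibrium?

The private return per contributed unit is 4.5/10 = 0.4500 < 1 for every player regardless of endowment, so the Nash equilibrium is zero contribution and the group total is Σ E_j = 21 + 8 + 18 + 29 + 24 + 55 + 19 + 25 + 32 + 45 = 276.
Each contributed unit returns 4.500 to the group, so the social optimum is full contribution by everyone: group total = 4.500 × 276 = 1242.00.
Efficiency loss = (4.500 − 1) × 276 = 966.00.

966.00 hours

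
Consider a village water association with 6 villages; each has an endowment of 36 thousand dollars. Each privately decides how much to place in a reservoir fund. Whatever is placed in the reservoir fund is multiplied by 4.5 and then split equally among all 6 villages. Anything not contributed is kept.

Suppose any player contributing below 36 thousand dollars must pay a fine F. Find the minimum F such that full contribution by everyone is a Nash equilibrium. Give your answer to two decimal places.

9.00 thousand dollars

Given the others contribute fully, the best deviation is to contribute 0 (any partial contribution still incurs the fine and gives up units whose private return 0.7500 is below 1).
Deviating from 36 to 0 saves 36 thousand dollars but forfeits the deviator's share of the drop in the reservoir fund: 4.5/6 × 36 = 27.00.
So the deviation gain is 36 − 27.00 = 9.00, and the fine must be at least 9.00 thousand dollars to wipe it out.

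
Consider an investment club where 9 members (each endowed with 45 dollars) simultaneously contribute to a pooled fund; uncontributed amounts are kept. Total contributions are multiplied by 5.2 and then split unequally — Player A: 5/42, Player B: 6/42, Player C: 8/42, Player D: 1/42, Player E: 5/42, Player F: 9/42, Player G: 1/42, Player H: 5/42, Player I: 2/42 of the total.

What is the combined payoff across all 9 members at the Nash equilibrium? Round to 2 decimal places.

594.00 dollars

For player j, contributing a unit is worthwhile iff 5.2 × (j's share) ≥ 1, i.e. iff j's share is at least 0.1923.
The only share above 0.1923 is Player F's 9/42, contributing 45; the remaining 8 contribute 0. Total contributed: 45.
The pooled fund pays out 5.2 × 45 = 234.00 in total (split across the unequal shares, but the aggregate is all that matters for the group sum).
The 8 free-riders keep 45 each, adding 360. Group total = 360 + 234.00 = 594.00.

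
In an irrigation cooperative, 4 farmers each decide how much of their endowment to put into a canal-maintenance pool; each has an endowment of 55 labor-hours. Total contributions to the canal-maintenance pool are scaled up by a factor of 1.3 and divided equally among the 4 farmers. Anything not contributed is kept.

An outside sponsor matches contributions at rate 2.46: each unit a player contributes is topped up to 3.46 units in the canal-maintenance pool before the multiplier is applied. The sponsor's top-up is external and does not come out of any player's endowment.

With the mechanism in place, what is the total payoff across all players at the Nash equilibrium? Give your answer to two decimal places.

With the mechanism, a contributed unit returns 1.3 × 3.46 / 4 = 1.1245 per unit of net cost to the contributor — now above 1 — so contributing fully is weakly dominant for every player.
So the Nash equilibrium is full contribution by all 4; the group earns 1.3 × 3.46 × 220 = 989.56.

989.56 labor-hours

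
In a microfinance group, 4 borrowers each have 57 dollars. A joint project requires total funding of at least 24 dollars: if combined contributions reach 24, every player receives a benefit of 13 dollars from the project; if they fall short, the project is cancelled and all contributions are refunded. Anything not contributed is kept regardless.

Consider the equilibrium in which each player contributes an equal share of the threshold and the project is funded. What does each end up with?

Equal share of the threshold: 24/4 = 6.
At this profile no one gains by cutting their contribution: any cut drops the total below 24, the project is cancelled, contributions are refunded, and the deviator ends with 57, which is less than 57 − 6 + 13 = 64. Contributing more than 6 just wastes the excess. So contributing exactly 6 is a best response.
Each player's payoff: 57 − 6 + 13 = 64.

64 dollars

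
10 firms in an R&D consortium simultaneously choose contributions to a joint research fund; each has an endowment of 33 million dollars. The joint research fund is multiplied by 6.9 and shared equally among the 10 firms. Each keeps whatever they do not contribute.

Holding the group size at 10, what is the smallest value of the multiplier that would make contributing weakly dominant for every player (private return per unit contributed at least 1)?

10

A contributed unit returns (multiplier)/10 to its contributor.
This reaches 1 exactly when the multiplier is 10.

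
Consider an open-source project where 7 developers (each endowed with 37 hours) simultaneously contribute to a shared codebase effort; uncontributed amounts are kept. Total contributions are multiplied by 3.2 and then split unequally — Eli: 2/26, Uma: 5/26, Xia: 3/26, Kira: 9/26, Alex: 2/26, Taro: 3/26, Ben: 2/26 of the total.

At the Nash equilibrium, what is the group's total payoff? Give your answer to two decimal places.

Each unit j contributes comes back to j as 3.2 × (j's share), so j prefers to contribute only if that share exceeds 1/3.2 = 0.3125; otherwise keeping the unit dominates.
Kira alone (share 9/26) is above the threshold, contributing 37; the remaining 6 contribute 0. Total contributed: 37.
The shared codebase effort pays out 3.2 × 37 = 118.40 in total (split across the unequal shares, but the aggregate is all that matters for the group sum).
The 6 free-riders keep 37 each, adding 222. Group total = 222 + 118.40 = 340.40.

340.40 hours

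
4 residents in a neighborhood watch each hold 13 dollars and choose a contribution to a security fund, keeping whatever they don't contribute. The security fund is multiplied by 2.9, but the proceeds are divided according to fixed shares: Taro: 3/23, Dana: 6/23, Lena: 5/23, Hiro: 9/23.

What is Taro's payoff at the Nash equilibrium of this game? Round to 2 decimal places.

Player j's private return per contributed unit is 2.9 × (j's share). Contributing is weakly dominant for j when that share is at least 1/2.9 = 0.3448, and contributing 0 is dominant otherwise.
Only Hiro (9/23) clears that bar, contributing 13; the remaining 3 contribute 0. Total contributed: 13.
Taro keeps 13 and receives 2.9 × 13 × 3/23 = 4.92 from the security fund, for a payoff of 17.92.

17.92 dollars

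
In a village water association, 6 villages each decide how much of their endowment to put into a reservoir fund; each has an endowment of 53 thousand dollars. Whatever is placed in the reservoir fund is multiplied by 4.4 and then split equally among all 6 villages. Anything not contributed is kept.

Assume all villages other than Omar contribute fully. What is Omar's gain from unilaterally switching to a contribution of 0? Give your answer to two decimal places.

14.13 thousand dollars

Switching from a contribution of 53 to 0 lets Omar keep an extra 53 thousand dollars, but lowers the reservoir fund by 53, which costs Omar their own share of that drop: 4.4/6 × 53 = 38.87.
Net gain = 53 − 38.87 = 14.13. The private return per contributed unit (0.7333) is below 1, so free-riding is indeed the best response regardless of what the others do.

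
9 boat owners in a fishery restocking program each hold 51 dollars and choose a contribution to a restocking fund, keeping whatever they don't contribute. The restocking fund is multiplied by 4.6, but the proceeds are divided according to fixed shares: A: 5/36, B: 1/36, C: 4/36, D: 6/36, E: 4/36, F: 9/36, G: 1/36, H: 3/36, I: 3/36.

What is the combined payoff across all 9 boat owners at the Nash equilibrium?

642.60 dollars

Each unit j contributes comes back to j as 4.6 × (j's share), so j prefers to contribute only if that share exceeds 1/4.6 = 0.2174; otherwise keeping the unit dominates.
Only F (9/36) clears that bar, contributing 51; the remaining 8 contribute 0. Total contributed: 51.
The restocking fund pays out 4.6 × 51 = 234.60 in total (split across the unequal shares, but the aggregate is all that matters for the group sum).
The 8 free-riders keep 51 each, adding 408. Group total = 408 + 234.60 = 642.60.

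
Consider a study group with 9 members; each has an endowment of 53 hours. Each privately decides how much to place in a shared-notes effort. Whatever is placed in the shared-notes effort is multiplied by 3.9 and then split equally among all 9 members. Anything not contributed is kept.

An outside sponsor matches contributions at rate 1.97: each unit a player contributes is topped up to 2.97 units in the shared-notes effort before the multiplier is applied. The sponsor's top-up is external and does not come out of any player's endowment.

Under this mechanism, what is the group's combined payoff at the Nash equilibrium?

5525.09 hours

With the mechanism, a contributed unit returns 3.9 × 2.97 / 9 = 1.2870 per unit of net cost to the contributor — now above 1 — so contributing fully is weakly dominant for every player.
At the Nash equilibrium everyone contributes 53. Group total payoff = 3.9 × 2.97 × 477 = 5525.09.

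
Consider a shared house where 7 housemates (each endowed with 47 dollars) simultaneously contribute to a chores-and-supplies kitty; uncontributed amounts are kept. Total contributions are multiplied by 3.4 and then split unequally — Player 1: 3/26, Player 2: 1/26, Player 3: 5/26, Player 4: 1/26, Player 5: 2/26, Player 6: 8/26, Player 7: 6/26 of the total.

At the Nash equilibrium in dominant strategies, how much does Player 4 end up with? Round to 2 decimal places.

53.15 dollars

Each unit j contributes comes back to j as 3.4 × (j's share), so j prefers to contribute only if that share exceeds 1/3.4 = 0.2941; otherwise keeping the unit dominates.
Only Player 6 (8/26) clears that bar, contributing 47; the remaining 6 contribute 0. Total contributed: 47.
Player 4 keeps 47 and receives 3.4 × 47 × 1/26 = 6.15 from the chores-and-supplies kitty, for a payoff of 53.15.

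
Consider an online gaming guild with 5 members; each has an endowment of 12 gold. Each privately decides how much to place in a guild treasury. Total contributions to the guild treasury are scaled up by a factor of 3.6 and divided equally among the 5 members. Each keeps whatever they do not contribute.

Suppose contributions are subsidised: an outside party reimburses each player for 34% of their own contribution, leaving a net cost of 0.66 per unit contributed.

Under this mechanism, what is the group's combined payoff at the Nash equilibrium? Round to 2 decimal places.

236.40 gold

The effective private return per unit is now (3.6/5) / 0.66 = 1.0909 > 1, so every player's dominant strategy flips to full contribution.
At the Nash equilibrium everyone contributes 12. Group total payoff = 5 × (12 × 0.34 + 3.6 × 12) = 236.40.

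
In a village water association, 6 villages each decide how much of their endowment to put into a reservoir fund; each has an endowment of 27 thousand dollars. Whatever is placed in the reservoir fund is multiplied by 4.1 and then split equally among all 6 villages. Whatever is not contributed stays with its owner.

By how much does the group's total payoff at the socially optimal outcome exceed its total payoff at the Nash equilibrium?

Each contributed unit returns 4.1/6 = 0.6833 to its contributor — below 1 — so contributing 0 is dominant for every player. At the Nash equilibrium everyone keeps their 27, and the group total is 6 × 27 = 162.
Each contributed unit returns 4.100 to the group as a whole (0.6833 to each of 6 players), which exceeds 1, so the social optimum is full contribution: group total = 4.100 × 162 = 664.20.
Efficiency loss = 664.20 − 162 = 502.20.

502.20 thousand dollars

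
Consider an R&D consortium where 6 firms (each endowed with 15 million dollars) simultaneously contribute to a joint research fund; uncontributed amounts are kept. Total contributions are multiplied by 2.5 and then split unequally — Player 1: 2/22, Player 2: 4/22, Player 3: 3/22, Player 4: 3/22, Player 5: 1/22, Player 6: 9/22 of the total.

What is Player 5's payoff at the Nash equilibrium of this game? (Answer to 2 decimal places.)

16.70 million dollars

Each unit j contributes comes back to j as 2.5 × (j's share), so j prefers to contribute only if that share exceeds 1/2.5 = 0.4000; otherwise keeping the unit dominates.
Player 6 alone (share 9/22) is above the threshold, contributing 15; the remaining 5 contribute 0. Total contributed: 15.
Player 5 keeps 15 and receives 2.5 × 15 × 1/22 = 1.70 from the joint research fund, for a payoff of 16.70.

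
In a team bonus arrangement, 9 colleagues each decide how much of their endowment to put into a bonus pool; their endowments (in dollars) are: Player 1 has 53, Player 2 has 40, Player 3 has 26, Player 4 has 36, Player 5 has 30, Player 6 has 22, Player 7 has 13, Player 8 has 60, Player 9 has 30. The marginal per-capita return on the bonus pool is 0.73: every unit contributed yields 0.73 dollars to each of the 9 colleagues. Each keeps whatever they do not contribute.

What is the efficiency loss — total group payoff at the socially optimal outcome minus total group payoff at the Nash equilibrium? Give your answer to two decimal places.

The private return per contributed unit is 0.73 < 1 for everyone, so the Nash equilibrium is zero contribution and the group total is Σ E_j = 53 + 40 + 26 + 36 + 30 + 22 + 13 + 60 + 30 = 310.
Each contributed unit returns 6.570 to the group, so the social optimum is full contribution by everyone: group total = 6.570 × 310 = 2036.70.
Efficiency loss = (6.570 − 1) × 310 = 1726.70.

1726.70 dollars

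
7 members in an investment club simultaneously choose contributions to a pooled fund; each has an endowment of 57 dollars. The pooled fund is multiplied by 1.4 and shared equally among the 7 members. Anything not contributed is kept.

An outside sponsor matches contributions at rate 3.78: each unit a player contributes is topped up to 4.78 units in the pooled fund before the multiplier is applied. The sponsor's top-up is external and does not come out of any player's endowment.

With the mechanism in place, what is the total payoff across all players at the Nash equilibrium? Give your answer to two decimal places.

399.00 dollars

With the mechanism, a contributed unit returns 1.4 × 4.78 / 7 = 0.9560 per unit of net cost — still below 1 — so contributing 0 remains dominant for every player.
At the Nash equilibrium no one contributes; group total payoff = 7 × 57 = 399.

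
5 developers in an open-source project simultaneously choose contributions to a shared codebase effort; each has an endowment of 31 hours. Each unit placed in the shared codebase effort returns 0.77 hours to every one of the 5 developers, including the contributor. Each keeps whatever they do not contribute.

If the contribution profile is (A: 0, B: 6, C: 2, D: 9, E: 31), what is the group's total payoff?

291.80 hours

Total contributed: 0 + 6 + 2 + 9 + 31 = 48; total kept: 5 × 31 − 48 = 107.
The shared codebase effort pays out 0.77 × 5 × 48 = 184.80 in aggregate.
Group total = 107 + 184.80 = 291.80.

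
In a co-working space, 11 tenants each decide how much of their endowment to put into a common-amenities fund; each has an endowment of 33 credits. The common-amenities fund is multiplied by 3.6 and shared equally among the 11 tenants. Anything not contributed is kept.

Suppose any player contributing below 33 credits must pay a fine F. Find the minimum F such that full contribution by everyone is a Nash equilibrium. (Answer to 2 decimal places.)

Given the others contribute fully, the best deviation is to contribute 0 (any partial contribution still incurs the fine and gives up units whose private return 0.3273 is below 1).
Deviating from 33 to 0 saves 33 credits but forfeits the deviator's share of the drop in the common-amenities fund: 3.6/11 × 33 = 10.80.
So the deviation gain is 33 − 10.80 = 22.20, and the fine must be at least 22.20 credits to wipe it out.

22.20 credits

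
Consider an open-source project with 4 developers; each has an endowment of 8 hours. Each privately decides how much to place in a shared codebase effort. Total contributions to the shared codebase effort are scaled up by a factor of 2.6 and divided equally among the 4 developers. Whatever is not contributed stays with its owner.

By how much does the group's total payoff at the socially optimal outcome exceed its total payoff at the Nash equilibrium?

51.20 hours

Each contributed unit returns 2.6/4 = 0.6500 to its contributor — below 1 — so contributing 0 is dominant for every player. At the Nash equilibrium everyone keeps their 8, and the group total is 4 × 8 = 32.
Each contributed unit returns 2.600 to the group as a whole (0.6500 to each of 4 players), which exceeds 1, so the social optimum is full contribution: group total = 2.600 × 32 = 83.20.
Efficiency loss = 83.20 − 32 = 51.20.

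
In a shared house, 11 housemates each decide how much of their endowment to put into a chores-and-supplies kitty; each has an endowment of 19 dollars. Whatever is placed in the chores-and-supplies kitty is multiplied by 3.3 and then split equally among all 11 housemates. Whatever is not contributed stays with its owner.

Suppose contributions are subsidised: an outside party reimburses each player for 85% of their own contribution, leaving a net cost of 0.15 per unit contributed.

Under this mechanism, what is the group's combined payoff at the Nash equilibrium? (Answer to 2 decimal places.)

867.35 dollars

With the mechanism, a contributed unit returns (3.3/11) / 0.15 = 2.0000 per unit of net cost to the contributor — now above 1 — so contributing fully is weakly dominant for every player.
So the Nash equilibrium is full contribution by all 11; the group earns 11 × (19 × 0.85 + 3.3 × 19) = 867.35.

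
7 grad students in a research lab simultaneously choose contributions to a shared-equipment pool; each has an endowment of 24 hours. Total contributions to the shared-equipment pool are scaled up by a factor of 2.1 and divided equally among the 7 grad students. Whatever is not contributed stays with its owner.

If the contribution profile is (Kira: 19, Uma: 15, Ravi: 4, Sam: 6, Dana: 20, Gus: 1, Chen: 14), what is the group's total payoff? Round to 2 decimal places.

Total contributed: 19 + 15 + 4 + 6 + 20 + 1 + 14 = 79; total kept: 7 × 24 − 79 = 89.
The shared-equipment pool pays out 2.1 × 79 = 165.90 in aggregate.
Group total = 89 + 165.90 = 254.90.

254.90 hours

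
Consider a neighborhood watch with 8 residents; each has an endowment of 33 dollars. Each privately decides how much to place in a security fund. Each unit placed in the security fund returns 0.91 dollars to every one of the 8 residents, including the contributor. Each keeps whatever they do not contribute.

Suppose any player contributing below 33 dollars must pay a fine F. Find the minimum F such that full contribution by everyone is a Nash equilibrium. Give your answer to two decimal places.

2.97 dollars

Given the others contribute fully, the best deviation is to contribute 0 (any partial contribution still incurs the fine and gives up units whose private return 0.91 is below 1).
Deviating from 33 to 0 saves 33 dollars but forfeits the deviator's share of the drop in the security fund: 0.91 × 33 = 30.03.
So the deviation gain is 33 − 30.03 = 2.97, and the fine must be at least 2.97 dollars to wipe it out.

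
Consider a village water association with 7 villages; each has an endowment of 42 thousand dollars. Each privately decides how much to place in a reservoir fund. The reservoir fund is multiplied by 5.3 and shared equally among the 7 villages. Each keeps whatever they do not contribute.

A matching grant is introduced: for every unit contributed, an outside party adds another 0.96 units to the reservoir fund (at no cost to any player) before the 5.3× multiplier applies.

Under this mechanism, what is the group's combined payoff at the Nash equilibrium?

3054.07 thousand dollars

The effective private return per unit is now 5.3 × 1.96 / 7 = 1.4840 > 1, so every player's dominant strategy flips to full contribution.
At the Nash equilibrium everyone contributes 42. Group total payoff = 5.3 × 1.96 × 294 = 3054.07.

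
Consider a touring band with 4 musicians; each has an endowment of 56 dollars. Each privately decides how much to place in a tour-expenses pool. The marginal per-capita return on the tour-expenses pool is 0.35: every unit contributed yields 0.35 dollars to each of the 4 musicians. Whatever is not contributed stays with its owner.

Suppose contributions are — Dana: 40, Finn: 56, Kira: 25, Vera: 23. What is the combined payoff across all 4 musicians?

281.60 dollars

Total contributed: 40 + 56 + 25 + 23 = 144; total kept: 4 × 56 − 144 = 80.
The tour-expenses pool pays out 0.35 × 4 × 144 = 201.60 in aggregate.
Group total = 80 + 201.60 = 281.60.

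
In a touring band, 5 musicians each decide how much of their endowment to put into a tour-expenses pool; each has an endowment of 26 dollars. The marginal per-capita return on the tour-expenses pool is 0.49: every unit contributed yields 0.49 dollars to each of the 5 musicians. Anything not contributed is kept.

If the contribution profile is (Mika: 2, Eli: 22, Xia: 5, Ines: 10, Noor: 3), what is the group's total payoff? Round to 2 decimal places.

Total contributed: 2 + 22 + 5 + 10 + 3 = 42; total kept: 5 × 26 − 42 = 88.
The tour-expenses pool pays out 0.49 × 5 × 42 = 102.90 in aggregate.
Group total = 88 + 102.90 = 190.90.

190.90 dollars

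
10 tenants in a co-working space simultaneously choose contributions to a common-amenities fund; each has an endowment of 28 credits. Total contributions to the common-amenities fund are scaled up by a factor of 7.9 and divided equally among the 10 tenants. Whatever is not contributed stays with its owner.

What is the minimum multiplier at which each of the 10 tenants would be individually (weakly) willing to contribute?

10

A contributed unit returns (multiplier)/10 to its contributor.
This reaches 1 exactly when the multiplier is 10.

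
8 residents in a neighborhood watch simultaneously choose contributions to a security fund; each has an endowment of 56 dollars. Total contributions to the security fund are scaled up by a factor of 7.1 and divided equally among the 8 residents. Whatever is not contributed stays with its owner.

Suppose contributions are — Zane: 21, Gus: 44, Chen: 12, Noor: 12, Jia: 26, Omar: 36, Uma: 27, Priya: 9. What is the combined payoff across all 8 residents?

1588.70 dollars

Total contributed: 21 + 44 + 12 + 12 + 26 + 36 + 27 + 9 = 187; total kept: 8 × 56 − 187 = 261.
The security fund pays out 7.1 × 187 = 1327.70 in aggregate.
Group total = 261 + 1327.70 = 1588.70.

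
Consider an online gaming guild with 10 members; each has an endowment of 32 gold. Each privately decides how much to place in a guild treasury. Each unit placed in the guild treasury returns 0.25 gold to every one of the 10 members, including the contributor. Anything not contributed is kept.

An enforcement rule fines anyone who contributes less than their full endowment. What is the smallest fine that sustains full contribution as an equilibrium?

Given the others contribute fully, the best deviation is to contribute 0 (any partial contribution still incurs the fine and gives up units whose private return 0.25 is below 1).
Deviating from 32 to 0 saves 32 gold but forfeits the deviator's share of the drop in the guild treasury: 0.25 × 32 = 8.00.
So the deviation gain is 32 − 8.00 = 24.00, and the fine must be at least 24.00 gold to wipe it out.

24.00 gold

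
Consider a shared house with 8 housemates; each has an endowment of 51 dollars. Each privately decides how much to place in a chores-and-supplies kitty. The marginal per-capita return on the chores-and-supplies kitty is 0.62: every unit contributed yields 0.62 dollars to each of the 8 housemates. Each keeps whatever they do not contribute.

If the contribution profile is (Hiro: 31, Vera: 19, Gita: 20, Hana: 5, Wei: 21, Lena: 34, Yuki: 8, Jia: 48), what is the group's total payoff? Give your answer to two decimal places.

Total contributed: 31 + 19 + 20 + 5 + 21 + 34 + 8 + 48 = 186; total kept: 8 × 51 − 186 = 222.
The chores-and-supplies kitty pays out 0.62 × 8 × 186 = 922.56 in aggregate.
Group total = 222 + 922.56 = 1144.56.

1144.56 dollars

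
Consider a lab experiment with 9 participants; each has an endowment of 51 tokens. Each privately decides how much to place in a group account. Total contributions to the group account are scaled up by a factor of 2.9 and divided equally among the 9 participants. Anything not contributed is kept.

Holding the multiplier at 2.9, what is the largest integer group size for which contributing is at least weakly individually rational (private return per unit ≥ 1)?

2

Private return per unit is 2.9/(group size), which is ≥ 1 whenever the group size is ≤ 2.9.
The largest such integer is 2.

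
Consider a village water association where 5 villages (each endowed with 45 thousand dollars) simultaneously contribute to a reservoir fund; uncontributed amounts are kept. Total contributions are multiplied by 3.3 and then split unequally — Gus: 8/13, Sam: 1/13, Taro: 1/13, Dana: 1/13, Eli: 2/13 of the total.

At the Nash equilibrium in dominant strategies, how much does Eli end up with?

Each unit j contributes comes back to j as 3.3 × (j's share), so j prefers to contribute only if that share exceeds 1/3.3 = 0.3030; otherwise keeping the unit dominates.
Only Gus (8/13) clears that bar, contributing 45; the remaining 4 contribute 0. Total contributed: 45.
Eli keeps 45 and receives 3.3 × 45 × 2/13 = 22.85 from the reservoir fund, for a payoff of 67.85.

67.85 thousand dollars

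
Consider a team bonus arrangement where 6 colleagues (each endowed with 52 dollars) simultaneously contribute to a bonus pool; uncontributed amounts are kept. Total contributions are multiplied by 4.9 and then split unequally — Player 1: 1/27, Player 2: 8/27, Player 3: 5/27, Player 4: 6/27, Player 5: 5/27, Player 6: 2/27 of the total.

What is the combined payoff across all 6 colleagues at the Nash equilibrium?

Player j's private return per contributed unit is 4.9 × (j's share). Contributing is weakly dominant for j when that share is at least 1/4.9 = 0.2041, and contributing 0 is dominant otherwise.
Player 2 and Player 4 are above the threshold, contributing 52 each; the remaining 4 contribute 0. Total contributed: 104.
The bonus pool pays out 4.9 × 104 = 509.60 in total (split across the unequal shares, but the aggregate is all that matters for the group sum).
The 4 free-riders keep 52 each, adding 208. Group total = 208 + 509.60 = 717.60.

717.60 dollars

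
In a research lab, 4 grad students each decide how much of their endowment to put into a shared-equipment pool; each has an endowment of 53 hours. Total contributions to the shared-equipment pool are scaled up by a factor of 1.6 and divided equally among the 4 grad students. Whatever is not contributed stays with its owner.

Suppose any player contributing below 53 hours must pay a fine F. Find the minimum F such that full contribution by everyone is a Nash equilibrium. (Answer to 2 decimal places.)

Given the others contribute fully, the best deviation is to contribute 0 (any partial contribution still incurs the fine and gives up units whose private return 0.4000 is below 1).
Deviating from 53 to 0 saves 53 hours but forfeits the deviator's share of the drop in the shared-equipment pool: 1.6/4 × 53 = 21.20.
So the deviation gain is 53 − 21.20 = 31.80, and the fine must be at least 31.80 hours to wipe it out.

31.80 hours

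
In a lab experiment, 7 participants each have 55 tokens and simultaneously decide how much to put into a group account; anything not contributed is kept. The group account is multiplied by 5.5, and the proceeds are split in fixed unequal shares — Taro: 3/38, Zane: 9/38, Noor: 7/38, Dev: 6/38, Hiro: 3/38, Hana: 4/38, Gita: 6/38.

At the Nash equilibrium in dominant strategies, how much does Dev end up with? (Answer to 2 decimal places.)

150.53 tokens

For player j, contributing a unit is worthwhile iff 5.5 × (j's share) ≥ 1, i.e. iff j's share is at least 0.1818.
The shares above 0.1818 belong to Zane and Noor, contributing 55 each; the remaining 5 contribute 0. Total contributed: 110.
Dev keeps 55 and receives 5.5 × 110 × 6/38 = 95.53 from the group account, for a payoff of 150.53.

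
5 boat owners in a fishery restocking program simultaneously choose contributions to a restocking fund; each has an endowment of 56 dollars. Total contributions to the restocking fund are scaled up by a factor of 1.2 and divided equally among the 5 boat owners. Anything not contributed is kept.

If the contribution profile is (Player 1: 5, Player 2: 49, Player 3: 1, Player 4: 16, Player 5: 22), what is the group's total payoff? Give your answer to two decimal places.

298.60 dollars

Total contributed: 5 + 49 + 1 + 16 + 22 = 93; total kept: 5 × 56 − 93 = 187.
The restocking fund pays out 1.2 × 93 = 111.60 in aggregate.
Group total = 187 + 111.60 = 298.60.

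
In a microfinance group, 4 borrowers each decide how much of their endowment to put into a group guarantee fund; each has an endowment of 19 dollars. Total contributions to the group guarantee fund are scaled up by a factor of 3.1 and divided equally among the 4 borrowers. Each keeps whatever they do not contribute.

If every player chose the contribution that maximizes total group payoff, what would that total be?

Each contributed unit returns 3.100 to the group as a whole (0.7750 to each of 4 players), which exceeds 1, so the social optimum is full contribution: group total = 3.100 × 76 = 235.60.

235.60 dollars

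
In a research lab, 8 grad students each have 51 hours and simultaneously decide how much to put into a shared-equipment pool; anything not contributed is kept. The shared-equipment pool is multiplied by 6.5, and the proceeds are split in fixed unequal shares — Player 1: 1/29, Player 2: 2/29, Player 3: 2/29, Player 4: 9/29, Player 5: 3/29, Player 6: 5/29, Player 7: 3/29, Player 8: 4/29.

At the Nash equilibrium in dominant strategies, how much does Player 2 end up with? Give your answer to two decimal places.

96.72 hours

Each unit j contributes comes back to j as 6.5 × (j's share), so j prefers to contribute only if that share exceeds 1/6.5 = 0.1538; otherwise keeping the unit dominates.
The shares above 0.1538 belong to Player 4 and Player 6, contributing 51 each; the remaining 6 contribute 0. Total contributed: 102.
Player 2 keeps 51 and receives 6.5 × 102 × 2/29 = 45.72 from the shared-equipment pool, for a payoff of 96.72.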